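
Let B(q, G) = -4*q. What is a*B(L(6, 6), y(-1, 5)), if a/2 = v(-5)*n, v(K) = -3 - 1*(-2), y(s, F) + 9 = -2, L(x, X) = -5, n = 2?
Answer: -80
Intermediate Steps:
y(s, F) = -11 (y(s, F) = -9 - 2 = -11)
v(K) = -1 (v(K) = -3 + 2 = -1)
a = -4 (a = 2*(-1*2) = 2*(-2) = -4)
a*B(L(6, 6), y(-1, 5)) = -(-16)*(-5) = -4*20 = -80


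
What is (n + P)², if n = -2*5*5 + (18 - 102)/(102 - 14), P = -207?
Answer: 32205625/484 ≈ 66541.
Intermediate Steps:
n = -1121/22 (n = -10*5 - 84/88 = -50 - 84*1/88 = -50 - 21/22 = -1121/22 ≈ -50.955)
(n + P)² = (-1121/22 - 207)² = (-5675/22)² = 32205625/484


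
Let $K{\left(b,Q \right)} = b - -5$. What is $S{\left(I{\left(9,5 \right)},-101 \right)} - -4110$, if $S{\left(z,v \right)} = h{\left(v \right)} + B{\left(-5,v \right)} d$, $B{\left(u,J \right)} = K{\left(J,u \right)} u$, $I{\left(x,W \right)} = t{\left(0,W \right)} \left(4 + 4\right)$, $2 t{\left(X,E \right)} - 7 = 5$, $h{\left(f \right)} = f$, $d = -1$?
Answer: $3529$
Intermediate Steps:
$K{\left(b,Q \right)} = 5 + b$ ($K{\left(b,Q \right)} = b + 5 = 5 + b$)
$t{\left(X,E \right)} = 6$ ($t{\left(X,E \right)} = \frac{7}{2} + \frac{1}{2} \cdot 5 = \frac{7}{2} + \frac{5}{2} = 6$)
$I{\left(x,W \right)} = 48$ ($I{\left(x,W \right)} = 6 \left(4 + 4\right) = 6 \cdot 8 = 48$)
$B{\left(u,J \right)} = u \left(5 + J\right)$ ($B{\left(u,J \right)} = \left(5 + J\right) u = u \left(5 + J\right)$)
$S{\left(z,v \right)} = 25 + 6 v$ ($S{\left(z,v \right)} = v + - 5 \left(5 + v\right) \left(-1\right) = v + \left(-25 - 5 v\right) \left(-1\right) = v + \left(25 + 5 v\right) = 25 + 6 v$)
$S{\left(I{\left(9,5 \right)},-101 \right)} - -4110 = \left(25 + 6 \left(-101\right)\right) - -4110 = \left(25 - 606\right) + 4110 = -581 + 4110 = 3529$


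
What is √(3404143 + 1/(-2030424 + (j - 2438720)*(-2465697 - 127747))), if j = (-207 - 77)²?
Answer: √31828226604108617282276837747786/3057752450996 ≈ 1845.0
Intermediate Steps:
j = 80656 (j = (-284)² = 80656)
√(3404143 + 1/(-2030424 + (j - 2438720)*(-2465697 - 127747))) = √(3404143 + 1/(-2030424 + (80656 - 2438720)*(-2465697 - 127747))) = √(3404143 + 1/(-2030424 - 2358064*(-2593444))) = √(3404143 + 1/(-2030424 + 6115506932416)) = √(3404143 + 1/6115504901992) = √(20818053203581752857/6115504901992) = √31828226604108617282276837747786/3057752450996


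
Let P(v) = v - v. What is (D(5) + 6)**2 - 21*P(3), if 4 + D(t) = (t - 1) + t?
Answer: 121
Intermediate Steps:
P(v) = 0
D(t) = -5 + 2*t (D(t) = -4 + ((t - 1) + t) = -4 + ((-1 + t) + t) = -4 + (-1 + 2*t) = -5 + 2*t)
(D(5) + 6)**2 - 21*P(3) = ((-5 + 2*5) + 6)**2 - 21*0 = ((-5 + 10) + 6)**2 + 0 = (5 + 6)**2 + 0 = 11**2 + 0 = 121 + 0 = 121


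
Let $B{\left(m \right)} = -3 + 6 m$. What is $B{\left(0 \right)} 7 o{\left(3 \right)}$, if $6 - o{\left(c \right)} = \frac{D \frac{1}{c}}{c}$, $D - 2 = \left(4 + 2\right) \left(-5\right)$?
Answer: $- \frac{574}{3} \approx -191.33$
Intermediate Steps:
$D = -28$ ($D = 2 + \left(4 + 2\right) \left(-5\right) = 2 + 6 \left(-5\right) = 2 - 30 = -28$)
$o{\left(c \right)} = 6 + \frac{28}{c^{2}}$ ($o{\left(c \right)} = 6 - \frac{\left(-28\right) \frac{1}{c}}{c} = 6 - - \frac{28}{c^{2}} = 6 + \frac{28}{c^{2}}$)
$B{\left(0 \right)} 7 o{\left(3 \right)} = \left(-3 + 6 \cdot 0\right) 7 \left(6 + \frac{28}{9}\right) = \left(-3 + 0\right) 7 \left(6 + 28 \cdot \frac{1}{9}\right) = \left(-3\right) 7 \left(6 + \frac{28}{9}\right) = \left(-21\right) \frac{82}{9} = - \frac{574}{3}$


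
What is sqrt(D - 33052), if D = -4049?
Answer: I*sqrt(37101) ≈ 192.62*I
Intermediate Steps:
sqrt(D - 33052) = sqrt(-4049 - 33052) = sqrt(-37101) = I*sqrt(37101)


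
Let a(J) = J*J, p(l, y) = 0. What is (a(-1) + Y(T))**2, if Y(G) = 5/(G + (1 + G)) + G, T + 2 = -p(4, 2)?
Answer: 64/9 ≈ 7.1111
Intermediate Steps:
a(J) = J**2
T = -2 (T = -2 - 1*0 = -2 + 0 = -2)
Y(G) = G + 5/(1 + 2*G) (Y(G) = 5/(1 + 2*G) + G = G + 5/(1 + 2*G))
(a(-1) + Y(T))**2 = ((-1)**2 + (5 - 2 + 2*(-2)**2)/(1 + 2*(-2)))**2 = (1 + (5 - 2 + 2*4)/(1 - 4))**2 = (1 + (5 - 2 + 8)/(-3))**2 = (1 - 1/3*11)**2 = (1 - 11/3)**2 = (-8/3)**2 = 64/9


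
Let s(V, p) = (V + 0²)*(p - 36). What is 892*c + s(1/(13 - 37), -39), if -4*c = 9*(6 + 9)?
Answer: -240815/8 ≈ -30102.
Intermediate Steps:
c = -135/4 (c = -9*(6 + 9)/4 = -9*15/4 = -¼*135 = -135/4 ≈ -33.750)
s(V, p) = V*(-36 + p) (s(V, p) = (V + 0)*(-36 + p) = V*(-36 + p))
892*c + s(1/(13 - 37), -39) = 892*(-135/4) + (-36 - 39)/(13 - 37) = -30105 - 75/(-24) = -30105 - 1/24*(-75) = -30105 + 25/8 = -240815/8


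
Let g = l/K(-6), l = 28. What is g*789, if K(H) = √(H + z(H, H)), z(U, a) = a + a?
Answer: -3682*I*√2 ≈ -5207.1*I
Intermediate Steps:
z(U, a) = 2*a
K(H) = √3*√H (K(H) = √(H + 2*H) = √(3*H) = √3*√H)
g = -14*I*√2/3 (g = 28/(√3*√(-6)) = 28/(√3*(I*√6)) = 28/(3*I*√2) = -I*√2/6*28 = -14*I*√2/3 ≈ -6.5997*I)
g*789 = -14*I*√2/3*789 = -3682*I*√2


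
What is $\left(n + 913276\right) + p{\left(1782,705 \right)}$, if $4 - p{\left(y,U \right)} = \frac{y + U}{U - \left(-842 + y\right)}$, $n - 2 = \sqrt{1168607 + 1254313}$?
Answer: $\frac{214623757}{235} + 2 \sqrt{605730} \approx 9.1485 \cdot 10^{5}$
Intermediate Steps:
$n = 2 + 2 \sqrt{605730}$ ($n = 2 + \sqrt{1168607 + 1254313} = 2 + \sqrt{2422920} = 2 + 2 \sqrt{605730} \approx 1558.6$)
$p{\left(y,U \right)} = 4 - \frac{U + y}{842 + U - y}$ ($p{\left(y,U \right)} = 4 - \frac{y + U}{U - \left(-842 + y\right)} = 4 - \frac{U + y}{842 + U - y}$)
$\left(n + 913276\right) + p{\left(1782,705 \right)} = \left(\left(2 + 2 \sqrt{605730}\right) + 913276\right) + \frac{3368 - 8910 + 3 \cdot 705}{842 + 705 - 1782} = \left(913278 + 2 \sqrt{605730}\right) + \frac{3368 - 8910 + 2115}{842 + 705 - 1782} = \left(913278 + 2 \sqrt{605730}\right) + \frac{1}{-235} \left(-3427\right) = \left(913278 + 2 \sqrt{605730}\right) - - \frac{3427}{235} = \left(913278 + 2 \sqrt{605730}\right) + \frac{3427}{235} = \frac{214623757}{235} + 2 \sqrt{605730}$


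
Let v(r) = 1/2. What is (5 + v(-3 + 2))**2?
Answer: 121/4 ≈ 30.250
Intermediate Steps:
v(r) = 1/2 (v(r) = 1*(1/2) = 1/2)
(5 + v(-3 + 2))**2 = (5 + 1/2)**2 = (11/2)**2 = 121/4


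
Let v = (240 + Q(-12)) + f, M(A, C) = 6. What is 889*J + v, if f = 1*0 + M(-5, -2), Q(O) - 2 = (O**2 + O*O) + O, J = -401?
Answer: -355965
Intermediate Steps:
Q(O) = 2 + O + 2*O**2 (Q(O) = 2 + ((O**2 + O*O) + O) = 2 + ((O**2 + O**2) + O) = 2 + (2*O**2 + O) = 2 + (O + 2*O**2) = 2 + O + 2*O**2)
f = 6 (f = 1*0 + 6 = 0 + 6 = 6)
v = 524 (v = (240 + (2 - 12 + 2*(-12)**2)) + 6 = (240 + (2 - 12 + 2*144)) + 6 = (240 + (2 - 12 + 288)) + 6 = (240 + 278) + 6 = 518 + 6 = 524)
889*J + v = 889*(-401) + 524 = -356489 + 524 = -355965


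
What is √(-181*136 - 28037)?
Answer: I*√52653 ≈ 229.46*I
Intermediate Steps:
√(-181*136 - 28037) = √(-24616 - 28037) = √(-52653) = I*√52653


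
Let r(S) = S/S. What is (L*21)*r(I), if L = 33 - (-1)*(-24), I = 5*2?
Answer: 189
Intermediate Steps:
I = 10
r(S) = 1
L = 9 (L = 33 - 1*24 = 33 - 24 = 9)
(L*21)*r(I) = (9*21)*1 = 189*1 = 189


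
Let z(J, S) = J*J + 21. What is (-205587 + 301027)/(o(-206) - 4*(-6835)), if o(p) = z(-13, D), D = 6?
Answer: 9544/2753 ≈ 3.4668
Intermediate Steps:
z(J, S) = 21 + J**2 (z(J, S) = J**2 + 21 = 21 + J**2)
o(p) = 190 (o(p) = 21 + (-13)**2 = 21 + 169 = 190)
(-205587 + 301027)/(o(-206) - 4*(-6835)) = (-205587 + 301027)/(190 - 4*(-6835)) = 95440/(190 + 27340) = 95440/27530 = 95440*(1/27530) = 9544/2753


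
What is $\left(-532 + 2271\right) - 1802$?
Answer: $-63$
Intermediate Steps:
$\left(-532 + 2271\right) - 1802 = 1739 - 1802 = -63$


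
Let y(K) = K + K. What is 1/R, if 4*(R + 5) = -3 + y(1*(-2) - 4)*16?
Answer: -4/215 ≈ -0.018605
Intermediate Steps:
y(K) = 2*K
R = -215/4 (R = -5 + (-3 + (2*(1*(-2) - 4))*16)/4 = -5 + (-3 + (2*(-2 - 4))*16)/4 = -5 + (-3 + (2*(-6))*16)/4 = -5 + (-3 - 12*16)/4 = -5 + (-3 - 192)/4 = -5 + (1/4)*(-195) = -5 - 195/4 = -215/4 ≈ -53.750)
1/R = 1/(-215/4) = -4/215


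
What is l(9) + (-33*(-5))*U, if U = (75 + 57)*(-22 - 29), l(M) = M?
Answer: -1110771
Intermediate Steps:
U = -6732 (U = 132*(-51) = -6732)
l(9) + (-33*(-5))*U = 9 - 33*(-5)*(-6732) = 9 + 165*(-6732) = 9 - 1110780 = -1110771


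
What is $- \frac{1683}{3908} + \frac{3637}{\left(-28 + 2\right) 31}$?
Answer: $- \frac{7784947}{1574924} \approx -4.9431$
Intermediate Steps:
$- \frac{1683}{3908} + \frac{3637}{\left(-28 + 2\right) 31} = \left(-1683\right) \frac{1}{3908} + \frac{3637}{\left(-26\right) 31} = - \frac{1683}{3908} + \frac{3637}{-806} = - \frac{1683}{3908} + 3637 \left(- \frac{1}{806}\right) = - \frac{1683}{3908} - \frac{3637}{806} = - \frac{7784947}{1574924}$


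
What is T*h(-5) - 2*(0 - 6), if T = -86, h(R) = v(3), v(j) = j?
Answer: -246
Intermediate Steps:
h(R) = 3
T*h(-5) - 2*(0 - 6) = -86*3 - 2*(0 - 6) = -258 - 2*(-6) = -258 + 12 = -246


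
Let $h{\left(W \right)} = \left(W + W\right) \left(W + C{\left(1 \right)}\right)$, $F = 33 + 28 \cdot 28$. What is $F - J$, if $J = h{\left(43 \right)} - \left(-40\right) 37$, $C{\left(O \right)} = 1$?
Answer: $-4447$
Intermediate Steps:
$F = 817$ ($F = 33 + 784 = 817$)
$h{\left(W \right)} = 2 W \left(1 + W\right)$ ($h{\left(W \right)} = \left(W + W\right) \left(W + 1\right) = 2 W \left(1 + W\right)$)
$J = 5264$ ($J = 2 \cdot 43 \left(1 + 43\right) - \left(-40\right) 37 = 2 \cdot 43 \cdot 44 - -1480 = 3784 + 1480 = 5264$)
$F - J = 817 - 5264 = -4447$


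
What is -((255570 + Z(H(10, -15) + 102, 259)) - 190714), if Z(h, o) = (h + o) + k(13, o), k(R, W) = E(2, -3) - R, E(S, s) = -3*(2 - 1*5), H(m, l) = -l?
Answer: -65228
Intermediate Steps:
E(S, s) = 9 (E(S, s) = -3*(2 - 5) = -3*(-3) = 9)
k(R, W) = 9 - R
Z(h, o) = -4 + h + o (Z(h, o) = (h + o) + (9 - 1*13) = (h + o) + (9 - 13) = (h + o) - 4 = -4 + h + o)
-((255570 + Z(H(10, -15) + 102, 259)) - 190714) = -((255570 + (-4 + (-1*(-15) + 102) + 259)) - 190714) = -((255570 + (-4 + (15 + 102) + 259)) - 190714) = -((255570 + (-4 + 117 + 259)) - 190714) = -((255570 + 372) - 190714) = -(255942 - 190714) = -1*65228 = -65228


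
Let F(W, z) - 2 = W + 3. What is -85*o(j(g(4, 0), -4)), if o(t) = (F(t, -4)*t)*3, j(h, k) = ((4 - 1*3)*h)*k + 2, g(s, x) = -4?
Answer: -105570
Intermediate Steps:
j(h, k) = 2 + h*k (j(h, k) = ((4 - 3)*h)*k + 2 = (1*h)*k + 2 = h*k + 2 = 2 + h*k)
F(W, z) = 5 + W (F(W, z) = 2 + (W + 3) = 2 + (3 + W) = 5 + W)
o(t) = 3*t*(5 + t) (o(t) = ((5 + t)*t)*3 = (t*(5 + t))*3 = 3*t*(5 + t))
-85*o(j(g(4, 0), -4)) = -255*(2 - 4*(-4))*(5 + (2 - 4*(-4))) = -255*(2 + 16)*(5 + (2 + 16)) = -255*18*(5 + 18) = -255*18*23 = -85*1242 = -105570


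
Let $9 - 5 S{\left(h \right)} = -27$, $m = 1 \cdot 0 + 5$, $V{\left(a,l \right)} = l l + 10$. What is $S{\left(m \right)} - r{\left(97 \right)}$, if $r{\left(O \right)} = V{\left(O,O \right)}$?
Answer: $- \frac{47059}{5} \approx -9411.8$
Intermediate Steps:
$V{\left(a,l \right)} = 10 + l^{2}$ ($V{\left(a,l \right)} = l^{2} + 10 = 10 + l^{2}$)
$r{\left(O \right)} = 10 + O^{2}$
$m = 5$ ($m = 0 + 5 = 5$)
$S{\left(h \right)} = \frac{36}{5}$ ($S{\left(h \right)} = \frac{9}{5} - - \frac{27}{5} = \frac{9}{5} + \frac{27}{5} = \frac{36}{5}$)
$S{\left(m \right)} - r{\left(97 \right)} = \frac{36}{5} - \left(10 + 97^{2}\right) = \frac{36}{5} - \left(10 + 9409\right) = \frac{36}{5} - 9419 = - \frac{47059}{5}$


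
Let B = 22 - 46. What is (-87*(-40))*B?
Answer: -83520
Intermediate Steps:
B = -24
(-87*(-40))*B = -87*(-40)*(-24) = 3480*(-24) = -83520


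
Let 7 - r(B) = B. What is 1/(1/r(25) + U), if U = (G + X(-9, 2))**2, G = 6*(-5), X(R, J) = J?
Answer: 18/14111 ≈ 0.0012756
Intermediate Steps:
r(B) = 7 - B
G = -30
U = 784 (U = (-30 + 2)**2 = (-28)**2 = 784)
1/(1/r(25) + U) = 1/(1/(7 - 1*25) + 784) = 1/(1/(7 - 25) + 784) = 1/(1/(-18) + 784) = 1/(-1/18 + 784) = 1/(14111/18) = 18/14111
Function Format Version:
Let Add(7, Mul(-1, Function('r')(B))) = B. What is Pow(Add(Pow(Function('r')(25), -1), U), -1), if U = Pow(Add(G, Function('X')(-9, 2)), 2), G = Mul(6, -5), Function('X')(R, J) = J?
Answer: Rational(18, 14111) ≈ 0.0012756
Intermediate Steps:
Function('r')(B) = Add(7, Mul(-1, B))
G = -30
U = 784 (U = Pow(Add(-30, 2), 2) = Pow(-28, 2) = 784)
Pow(Add(Pow(Function('r')(25), -1), U), -1) = Pow(Add(Pow(Add(7, Mul(-1, 25)), -1), 784), -1) = Pow(Add(Pow(Add(7, -25), -1), 784), -1) = Pow(Add(Pow(-18, -1), 784), -1) = Pow(Add(Rational(-1, 18), 784), -1) = Pow(Rational(14111, 18), -1) = Rational(18, 14111)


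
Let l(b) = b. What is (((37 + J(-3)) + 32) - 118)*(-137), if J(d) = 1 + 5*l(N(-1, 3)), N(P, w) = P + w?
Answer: 5206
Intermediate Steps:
J(d) = 11 (J(d) = 1 + 5*(-1 + 3) = 1 + 5*2 = 1 + 10 = 11)
(((37 + J(-3)) + 32) - 118)*(-137) = (((37 + 11) + 32) - 118)*(-137) = ((48 + 32) - 118)*(-137) = (80 - 118)*(-137) = -38*(-137) = 5206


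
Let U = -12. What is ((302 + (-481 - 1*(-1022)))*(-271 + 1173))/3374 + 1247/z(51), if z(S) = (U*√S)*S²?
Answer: 380193/1687 - 1247*√51/1591812 ≈ 225.36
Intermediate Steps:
z(S) = -12*S^(5/2) (z(S) = (-12*√S)*S² = -12*S^(5/2))
((302 + (-481 - 1*(-1022)))*(-271 + 1173))/3374 + 1247/z(51) = ((302 + (-481 - 1*(-1022)))*(-271 + 1173))/3374 + 1247/((-31212*√51)) = ((302 + (-481 + 1022))*902)*(1/3374) + 1247/((-31212*√51)) = ((302 + 541)*902)*(1/3374) + 1247/((-31212*√51)) = (843*902)*(1/3374) + 1247*(-√51/1591812) = 760386*(1/3374) - 1247*√51/1591812 = 380193/1687 - 1247*√51/1591812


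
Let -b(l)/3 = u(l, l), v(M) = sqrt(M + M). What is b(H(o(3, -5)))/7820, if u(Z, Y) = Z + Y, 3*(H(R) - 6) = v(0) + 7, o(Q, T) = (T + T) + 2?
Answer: -5/782 ≈ -0.0063939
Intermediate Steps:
v(M) = sqrt(2)*sqrt(M) (v(M) = sqrt(2*M) = sqrt(2)*sqrt(M))
o(Q, T) = 2 + 2*T (o(Q, T) = 2*T + 2 = 2 + 2*T)
H(R) = 25/3 (H(R) = 6 + (sqrt(2)*sqrt(0) + 7)/3 = 6 + (sqrt(2)*0 + 7)/3 = 6 + (0 + 7)/3 = 6 + (1/3)*7 = 6 + 7/3 = 25/3)
u(Z, Y) = Y + Z
b(l) = -6*l (b(l) = -3*(l + l) = -6*l)
b(H(o(3, -5)))/7820 = -6*25/3/7820 = -50*1/7820 = -5/782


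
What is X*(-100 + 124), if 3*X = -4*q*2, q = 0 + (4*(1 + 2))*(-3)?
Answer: 2304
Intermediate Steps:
q = -36 (q = 0 + (4*3)*(-3) = 0 + 12*(-3) = 0 - 36 = -36)
X = 96 (X = (-4*(-36)*2)/3 = (144*2)/3 = (1/3)*288 = 96)
X*(-100 + 124) = 96*(-100 + 124) = 96*24 = 2304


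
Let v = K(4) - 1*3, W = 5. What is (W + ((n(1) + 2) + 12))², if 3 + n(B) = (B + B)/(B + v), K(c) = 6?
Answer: 1089/4 ≈ 272.25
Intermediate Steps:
v = 3 (v = 6 - 1*3 = 6 - 3 = 3)
n(B) = -3 + 2*B/(3 + B) (n(B) = -3 + (B + B)/(B + 3) = -3 + (2*B)/(3 + B) = -3 + 2*B/(3 + B))
(W + ((n(1) + 2) + 12))² = (5 + (((-9 - 1*1)/(3 + 1) + 2) + 12))² = (5 + (((-9 - 1)/4 + 2) + 12))² = (5 + (((¼)*(-10) + 2) + 12))² = (5 + ((-5/2 + 2) + 12))² = (5 + (-½ + 12))² = (5 + 23/2)² = (33/2)² = 1089/4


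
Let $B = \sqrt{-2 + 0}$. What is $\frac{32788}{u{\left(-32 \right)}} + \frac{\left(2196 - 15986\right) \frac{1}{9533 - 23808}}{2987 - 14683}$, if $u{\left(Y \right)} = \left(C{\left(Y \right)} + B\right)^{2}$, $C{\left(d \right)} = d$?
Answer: $\frac{7 \left(- 6304 \sqrt{2} + 39102025013 i\right)}{16696040 \left(32 \sqrt{2} + 511 i\right)} \approx 31.832 + 2.8191 i$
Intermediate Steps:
$B = i \sqrt{2}$ ($B = \sqrt{-2} = i \sqrt{2} \approx 1.4142 i$)
$u{\left(Y \right)} = \left(Y + i \sqrt{2}\right)^{2}$
$\frac{32788}{u{\left(-32 \right)}} + \frac{\left(2196 - 15986\right) \frac{1}{9533 - 23808}}{2987 - 14683} = \frac{32788}{\left(-32 + i \sqrt{2}\right)^{2}} + \frac{\left(2196 - 15986\right) \frac{1}{9533 - 23808}}{2987 - 14683} = \frac{32788}{\left(-32 + i \sqrt{2}\right)^{2}} + \frac{\left(-13790\right) \frac{1}{-14275}}{2987 - 14683} = \frac{32788}{\left(-32 + i \sqrt{2}\right)^{2}} + \frac{\left(-13790\right) \left(- \frac{1}{14275}\right)}{-11696} = \frac{32788}{\left(-32 + i \sqrt{2}\right)^{2}} + \frac{2758}{2855} \left(- \frac{1}{11696}\right) = \frac{32788}{\left(-32 + i \sqrt{2}\right)^{2}} - \frac{1379}{16696040} = - \frac{1379}{16696040} + \frac{32788}{\left(-32 + i \sqrt{2}\right)^{2}}$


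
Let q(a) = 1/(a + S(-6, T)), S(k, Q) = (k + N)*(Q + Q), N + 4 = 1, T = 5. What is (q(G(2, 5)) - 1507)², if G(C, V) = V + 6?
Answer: 14173854916/6241 ≈ 2.2711e+6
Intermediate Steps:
N = -3 (N = -4 + 1 = -3)
G(C, V) = 6 + V
S(k, Q) = 2*Q*(-3 + k) (S(k, Q) = (k - 3)*(Q + Q) = (-3 + k)*(2*Q) = 2*Q*(-3 + k))
q(a) = 1/(-90 + a) (q(a) = 1/(a + 2*5*(-3 - 6)) = 1/(a + 2*5*(-9)) = 1/(a - 90) = 1/(-90 + a))
(q(G(2, 5)) - 1507)² = (1/(-90 + (6 + 5)) - 1507)² = (1/(-90 + 11) - 1507)² = (1/(-79) - 1507)² = (-1/79 - 1507)² = (-119054/79)² = 14173854916/6241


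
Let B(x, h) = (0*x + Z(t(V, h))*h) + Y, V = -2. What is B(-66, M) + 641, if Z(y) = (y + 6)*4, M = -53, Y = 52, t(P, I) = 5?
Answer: -1639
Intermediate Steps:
Z(y) = 24 + 4*y (Z(y) = (6 + y)*4 = 24 + 4*y)
B(x, h) = 52 + 44*h (B(x, h) = (0*x + (24 + 4*5)*h) + 52 = (0 + (24 + 20)*h) + 52 = (0 + 44*h) + 52 = 44*h + 52 = 52 + 44*h)
B(-66, M) + 641 = (52 + 44*(-53)) + 641 = (52 - 2332) + 641 = -2280 + 641 = -1639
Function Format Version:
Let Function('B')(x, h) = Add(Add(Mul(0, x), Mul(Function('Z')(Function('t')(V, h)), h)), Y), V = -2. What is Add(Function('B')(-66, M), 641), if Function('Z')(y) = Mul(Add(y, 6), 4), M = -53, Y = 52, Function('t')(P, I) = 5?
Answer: -1639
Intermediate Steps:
Function('Z')(y) = Add(24, Mul(4, y)) (Function('Z')(y) = Mul(Add(6, y), 4) = Add(24, Mul(4, y)))
Function('B')(x, h) = Add(52, Mul(44, h)) (Function('B')(x, h) = Add(Add(Mul(0, x), Mul(Add(24, Mul(4, 5)), h)), 52) = Add(Add(0, Mul(Add(24, 20), h)), 52) = Add(Add(0, Mul(44, h)), 52) = Add(Mul(44, h), 52) = Add(52, Mul(44, h)))
Add(Function('B')(-66, M), 641) = Add(Add(52, Mul(44, -53)), 641) = Add(Add(52, -2332), 641) = Add(-2280, 641) = -1639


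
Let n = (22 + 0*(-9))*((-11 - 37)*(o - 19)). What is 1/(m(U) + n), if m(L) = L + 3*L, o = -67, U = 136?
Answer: 1/91360 ≈ 1.0946e-5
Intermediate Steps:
m(L) = 4*L
n = 90816 (n = (22 + 0*(-9))*((-11 - 37)*(-67 - 19)) = (22 + 0)*(-48*(-86)) = 22*4128 = 90816)
1/(m(U) + n) = 1/(4*136 + 90816) = 1/(544 + 90816) = 1/91360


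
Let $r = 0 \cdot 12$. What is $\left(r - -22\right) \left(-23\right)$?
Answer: $-506$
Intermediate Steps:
$r = 0$
$\left(r - -22\right) \left(-23\right) = \left(0 - -22\right) \left(-23\right) = \left(0 + 22\right) \left(-23\right) = 22 \left(-23\right) = -506$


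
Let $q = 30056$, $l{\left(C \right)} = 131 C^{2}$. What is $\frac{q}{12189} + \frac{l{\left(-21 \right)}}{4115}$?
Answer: $\frac{48697127}{2950455} \approx 16.505$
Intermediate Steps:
$\frac{q}{12189} + \frac{l{\left(-21 \right)}}{4115} = \frac{30056}{12189} + \frac{131 \left(-21\right)^{2}}{4115} = 30056 \cdot \frac{1}{12189} + 131 \cdot 441 \cdot \frac{1}{4115} = \frac{1768}{717} + 57771 \cdot \frac{1}{4115} = \frac{1768}{717} + \frac{57771}{4115} = \frac{48697127}{2950455}$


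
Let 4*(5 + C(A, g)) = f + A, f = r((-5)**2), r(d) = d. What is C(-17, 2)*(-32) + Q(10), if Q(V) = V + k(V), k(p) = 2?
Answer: 108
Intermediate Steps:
Q(V) = 2 + V (Q(V) = V + 2 = 2 + V)
f = 25 (f = (-5)**2 = 25)
C(A, g) = 5/4 + A/4 (C(A, g) = -5 + (25 + A)/4 = -5 + (25/4 + A/4) = 5/4 + A/4)
C(-17, 2)*(-32) + Q(10) = (5/4 + (1/4)*(-17))*(-32) + (2 + 10) = (5/4 - 17/4)*(-32) + 12 = -3*(-32) + 12 = 96 + 12 = 108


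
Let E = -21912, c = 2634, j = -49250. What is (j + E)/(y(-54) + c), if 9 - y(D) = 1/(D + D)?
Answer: -7685496/285445 ≈ -26.925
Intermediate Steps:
y(D) = 9 - 1/(2*D) (y(D) = 9 - 1/(D + D) = 9 - 1/(2*D))
(j + E)/(y(-54) + c) = (-49250 - 21912)/((9 - 1/2/(-54)) + 2634) = -71162/((9 - 1/2*(-1/54)) + 2634) = -71162/((9 + 1/108) + 2634) = -71162/(973/108 + 2634) = -71162/285445/108 = -71162*108/285445 = -7685496/285445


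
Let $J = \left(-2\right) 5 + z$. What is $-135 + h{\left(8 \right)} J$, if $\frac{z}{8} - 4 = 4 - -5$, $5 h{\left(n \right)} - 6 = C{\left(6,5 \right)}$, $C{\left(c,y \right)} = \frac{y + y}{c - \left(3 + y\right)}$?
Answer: $- \frac{581}{5} \approx -116.2$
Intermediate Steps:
$C{\left(c,y \right)} = \frac{2 y}{-3 + c - y}$
$h{\left(n \right)} = \frac{1}{5}$ ($h{\left(n \right)} = \frac{6}{5} + \frac{\left(-2\right) 5 \frac{1}{3 + 5 - 6}}{5} = \frac{6}{5} + \frac{\left(-2\right) 5 \cdot \frac{1}{2}}{5} = \frac{6}{5} + \frac{1}{5} \left(-5\right) = \frac{6}{5} - 1 = \frac{1}{5}$)
$z = 104$ ($z = 32 + 8 \left(4 - -5\right) = 32 + 8 \left(4 + 5\right) = 32 + 8 \cdot 9 = 32 + 72 = 104$)
$J = 94$ ($J = \left(-2\right) 5 + 104 = -10 + 104 = 94$)
$-135 + h{\left(8 \right)} J = -135 + \frac{1}{5} \cdot 94 = -135 + \frac{94}{5} = - \frac{581}{5}$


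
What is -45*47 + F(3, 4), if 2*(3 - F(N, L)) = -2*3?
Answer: -2109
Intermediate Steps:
F(N, L) = 6 (F(N, L) = 3 - (-1)*3 = 3 - 1/2*(-6) = 3 + 3 = 6)
-45*47 + F(3, 4) = -45*47 + 6 = -2115 + 6 = -2109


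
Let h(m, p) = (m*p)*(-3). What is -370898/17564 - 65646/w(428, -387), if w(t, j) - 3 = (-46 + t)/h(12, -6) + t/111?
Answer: -2310097804199/302654066 ≈ -7632.8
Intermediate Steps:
h(m, p) = -3*m*p
w(t, j) = 301/108 + 109*t/7992 (w(t, j) = 3 + ((-46 + t)/((-3*12*(-6))) + t/111) = 3 + ((-46 + t)/216 + t*(1/111)) = 3 + ((-46 + t)*(1/216) + t/111) = 3 + ((-23/108 + t/216) + t/111) = 3 + (-23/108 + 109*t/7992) = 301/108 + 109*t/7992)
-370898/17564 - 65646/w(428, -387) = -370898/17564 - 65646/(301/108 + (109/7992)*428) = -370898*1/17564 - 65646/(301/108 + 11663/1998) = -185449/8782 - 65646/34463/3996 = -185449/8782 - 65646*3996/34463 = -185449/8782 - 262321416/34463 = -2310097804199/302654066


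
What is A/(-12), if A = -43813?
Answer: 43813/12 ≈ 3651.1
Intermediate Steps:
A/(-12) = -43813/(-12) = -43813*(-1/12) = 43813/12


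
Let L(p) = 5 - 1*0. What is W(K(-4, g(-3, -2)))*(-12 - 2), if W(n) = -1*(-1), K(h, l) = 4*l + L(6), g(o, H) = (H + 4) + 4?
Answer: -14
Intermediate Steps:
L(p) = 5 (L(p) = 5 + 0 = 5)
g(o, H) = 8 + H (g(o, H) = (4 + H) + 4 = 8 + H)
K(h, l) = 5 + 4*l (K(h, l) = 4*l + 5 = 5 + 4*l)
W(n) = 1
W(K(-4, g(-3, -2)))*(-12 - 2) = 1*(-12 - 2) = 1*(-14) = -14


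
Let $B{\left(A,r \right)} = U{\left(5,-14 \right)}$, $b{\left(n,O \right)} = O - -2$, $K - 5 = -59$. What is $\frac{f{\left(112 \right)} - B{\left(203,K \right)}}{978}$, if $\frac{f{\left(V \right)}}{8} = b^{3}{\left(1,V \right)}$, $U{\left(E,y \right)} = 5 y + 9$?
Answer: $\frac{11852413}{978} \approx 12119.0$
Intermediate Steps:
$K = -54$ ($K = 5 - 59 = -54$)
$b{\left(n,O \right)} = 2 + O$ ($b{\left(n,O \right)} = O + 2 = 2 + O$)
$U{\left(E,y \right)} = 9 + 5 y$
$B{\left(A,r \right)} = -61$ ($B{\left(A,r \right)} = 9 + 5 \left(-14\right) = 9 - 70 = -61$)
$f{\left(V \right)} = 8 \left(2 + V\right)^{3}$
$\frac{f{\left(112 \right)} - B{\left(203,K \right)}}{978} = \frac{8 \left(2 + 112\right)^{3} - -61}{978} = \left(8 \cdot 114^{3} + 61\right) \frac{1}{978} = \left(8 \cdot 1481544 + 61\right) \frac{1}{978} = \left(11852352 + 61\right) \frac{1}{978} = 11852413 \cdot \frac{1}{978} = \frac{11852413}{978}$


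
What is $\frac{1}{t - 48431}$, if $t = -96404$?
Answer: $- \frac{1}{144835} \approx -6.9044 \cdot 10^{-6}$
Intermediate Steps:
$\frac{1}{t - 48431} = \frac{1}{-96404 - 48431} = \frac{1}{-144835} = - \frac{1}{144835}$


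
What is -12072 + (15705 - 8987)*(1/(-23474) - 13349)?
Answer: -1052699209357/11737 ≈ -8.9691e+7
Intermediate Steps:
-12072 + (15705 - 8987)*(1/(-23474) - 13349) = -12072 + 6718*(-1/23474 - 13349) = -12072 + 6718*(-313354427/23474) = -12072 - 1052557520293/11737 = -1052699209357/11737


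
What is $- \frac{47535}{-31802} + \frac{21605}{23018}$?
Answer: $\frac{445310710}{183004609} \approx 2.4333$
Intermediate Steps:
$- \frac{47535}{-31802} + \frac{21605}{23018} = \left(-47535\right) \left(- \frac{1}{31802}\right) + 21605 \cdot \frac{1}{23018} = \frac{47535}{31802} + \frac{21605}{23018} = \frac{445310710}{183004609}$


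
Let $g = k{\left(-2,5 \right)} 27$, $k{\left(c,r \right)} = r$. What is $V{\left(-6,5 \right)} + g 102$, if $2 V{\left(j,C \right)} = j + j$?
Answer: $13764$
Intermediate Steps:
$V{\left(j,C \right)} = j$ ($V{\left(j,C \right)} = \frac{j + j}{2} = \frac{2 j}{2} = j$)
$g = 135$ ($g = 5 \cdot 27 = 135$)
$V{\left(-6,5 \right)} + g 102 = -6 + 135 \cdot 102 = -6 + 13770 = 13764$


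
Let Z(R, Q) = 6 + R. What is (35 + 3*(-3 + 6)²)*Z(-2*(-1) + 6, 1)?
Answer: 868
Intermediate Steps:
(35 + 3*(-3 + 6)²)*Z(-2*(-1) + 6, 1) = (35 + 3*(-3 + 6)²)*(6 + (-2*(-1) + 6)) = (35 + 3*3²)*(6 + (2 + 6)) = (35 + 3*9)*(6 + 8) = (35 + 27)*14 = 62*14 = 868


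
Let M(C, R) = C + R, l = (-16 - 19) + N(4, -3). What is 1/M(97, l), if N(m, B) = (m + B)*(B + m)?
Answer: 1/63 ≈ 0.015873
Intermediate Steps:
N(m, B) = (B + m)² (N(m, B) = (B + m)*(B + m) = (B + m)²)
l = -34 (l = (-16 - 19) + (-3 + 4)² = -35 + 1² = -35 + 1 = -34)
1/M(97, l) = 1/(97 - 34) = 1/63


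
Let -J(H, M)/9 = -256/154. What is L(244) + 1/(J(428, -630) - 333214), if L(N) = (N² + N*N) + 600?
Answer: 3070343844995/25656326 ≈ 1.1967e+5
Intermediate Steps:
J(H, M) = 1152/77 (J(H, M) = -(-2304)/154 = -9*(-128/77) = 1152/77)
L(N) = 600 + 2*N² (L(N) = (N² + N²) + 600 = 2*N² + 600 = 600 + 2*N²)
L(244) + 1/(J(428, -630) - 333214) = (600 + 2*244²) + 1/(1152/77 - 333214) = (600 + 2*59536) + 1/(-25656326/77) = (600 + 119072) - 77/25656326 = 119672 - 77/25656326 = 3070343844995/25656326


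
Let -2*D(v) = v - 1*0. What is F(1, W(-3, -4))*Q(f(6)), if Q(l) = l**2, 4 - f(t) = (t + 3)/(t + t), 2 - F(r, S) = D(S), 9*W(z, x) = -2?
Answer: 2873/144 ≈ 19.951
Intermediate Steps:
W(z, x) = -2/9 (W(z, x) = (1/9)*(-2) = -2/9)
D(v) = -v/2 (D(v) = -(v - 1*0)/2 = -(v + 0)/2 = -v/2)
F(r, S) = 2 + S/2 (F(r, S) = 2 - (-1)*S/2 = 2 + S/2)
f(t) = 4 - (3 + t)/(2*t) (f(t) = 4 - (t + 3)/(t + t) = 4 - (3 + t)/(2*t))
F(1, W(-3, -4))*Q(f(6)) = (2 + (1/2)*(-2/9))*((1/2)*(-3 + 7*6)/6)**2 = (2 - 1/9)*((1/2)*(1/6)*(-3 + 42))**2 = 17*((1/2)*(1/6)*39)**2/9 = 17*(13/4)**2/9 = (17/9)*(169/16) = 2873/144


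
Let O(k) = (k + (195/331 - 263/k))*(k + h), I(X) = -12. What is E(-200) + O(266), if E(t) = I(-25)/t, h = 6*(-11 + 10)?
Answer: 152002976569/2201150 ≈ 69056.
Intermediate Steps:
h = -6 (h = 6*(-1) = -6)
E(t) = -12/t
O(k) = (-6 + k)*(195/331 + k - 263/k) (O(k) = (k + (195/331 - 263/k))*(k - 6) = (k + (195*(1/331) - 263/k))*(-6 + k) = (k + (195/331 - 263/k))*(-6 + k) = (195/331 + k - 263/k)*(-6 + k) = (-6 + k)*(195/331 + k - 263/k))
E(-200) + O(266) = -12/(-200) + (-88223/331 + 266² + 1578/266 - 1791/331*266) = -12*(-1/200) + (-88223/331 + 70756 + 1578*(1/266) - 476406/331) = 3/50 + (-88223/331 + 70756 + 789/133 - 476406/331) = 3/50 + 3040056890/44023 = 152002976569/2201150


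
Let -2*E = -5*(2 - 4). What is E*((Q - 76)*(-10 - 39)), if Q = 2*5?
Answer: -16170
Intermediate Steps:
Q = 10
E = -5 (E = -(-5)*(2 - 4)/2 = -(-5)*(-2)/2 = -½*10 = -5)
E*((Q - 76)*(-10 - 39)) = -5*(10 - 76)*(-10 - 39) = -(-330)*(-49) = -5*3234 = -16170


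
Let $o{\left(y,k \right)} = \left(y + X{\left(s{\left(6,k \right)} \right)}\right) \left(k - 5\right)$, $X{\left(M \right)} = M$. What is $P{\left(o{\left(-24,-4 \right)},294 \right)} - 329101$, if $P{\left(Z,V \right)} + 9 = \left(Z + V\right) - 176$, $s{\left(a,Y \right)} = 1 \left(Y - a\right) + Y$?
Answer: $-328650$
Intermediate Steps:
$s{\left(a,Y \right)} = - a + 2 Y$ ($s{\left(a,Y \right)} = \left(Y - a\right) + Y = - a + 2 Y$)
$o{\left(y,k \right)} = \left(-5 + k\right) \left(-6 + y + 2 k\right)$ ($o{\left(y,k \right)} = \left(y + \left(\left(-1\right) 6 + 2 k\right)\right) \left(k - 5\right) = \left(y + \left(-6 + 2 k\right)\right) \left(-5 + k\right) = \left(-6 + y + 2 k\right) \left(-5 + k\right) = \left(-5 + k\right) \left(-6 + y + 2 k\right)$)
$P{\left(Z,V \right)} = -185 + V + Z$ ($P{\left(Z,V \right)} = -9 - \left(176 - V - Z\right) = -9 + \left(-176 + V + Z\right) = -185 + V + Z$)
$P{\left(o{\left(-24,-4 \right)},294 \right)} - 329101 = \left(-185 + 294 - \left(-310 - 32\right)\right) - 329101 = \left(-185 + 294 + \left(30 + 64 + 120 + 2 \cdot 16 + 96\right)\right) - 329101 = \left(-185 + 294 + \left(30 + 64 + 120 + 32 + 96\right)\right) - 329101 = \left(-185 + 294 + 342\right) - 329101 = 451 - 329101 = -328650$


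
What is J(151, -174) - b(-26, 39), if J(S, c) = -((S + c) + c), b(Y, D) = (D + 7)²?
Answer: -1919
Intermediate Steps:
b(Y, D) = (7 + D)²
J(S, c) = -S - 2*c (J(S, c) = -(S + 2*c) = -S - 2*c)
J(151, -174) - b(-26, 39) = (-1*151 - 2*(-174)) - (7 + 39)² = (-151 + 348) - 1*46² = 197 - 1*2116 = 197 - 2116 = -1919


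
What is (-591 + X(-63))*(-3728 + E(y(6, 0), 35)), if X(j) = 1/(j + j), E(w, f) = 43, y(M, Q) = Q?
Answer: 274410895/126 ≈ 2.1779e+6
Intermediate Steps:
X(j) = 1/(2*j)
(-591 + X(-63))*(-3728 + E(y(6, 0), 35)) = (-591 + (½)/(-63))*(-3728 + 43) = (-591 + (½)*(-1/63))*(-3685) = (-591 - 1/126)*(-3685) = -74467/126*(-3685) = 274410895/126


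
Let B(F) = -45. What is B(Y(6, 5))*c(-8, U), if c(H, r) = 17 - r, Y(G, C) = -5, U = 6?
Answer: -495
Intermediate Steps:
B(Y(6, 5))*c(-8, U) = -45*(17 - 1*6) = -45*(17 - 6) = -45*11 = -495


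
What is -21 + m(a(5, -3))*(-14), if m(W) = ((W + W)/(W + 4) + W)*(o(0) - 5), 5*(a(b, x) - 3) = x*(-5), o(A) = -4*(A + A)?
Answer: 483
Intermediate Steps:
o(A) = -8*A
a(b, x) = 3 - x (a(b, x) = 3 + (x*(-5))/5 = 3 + (-5*x)/5 = 3 - x)
m(W) = -5*W - 10*W/(4 + W) (m(W) = ((W + W)/(W + 4) + W)*(-8*0 - 5) = ((2*W)/(4 + W) + W)*(0 - 5) = (2*W/(4 + W) + W)*(-5) = (W + 2*W/(4 + W))*(-5) = -5*W - 10*W/(4 + W))
-21 + m(a(5, -3))*(-14) = -21 - 5*(3 - 1*(-3))*(6 + (3 - 1*(-3)))/(4 + (3 - 1*(-3)))*(-14) = -21 - 5*(3 + 3)*(6 + (3 + 3))/(4 + (3 + 3))*(-14) = -21 - 5*6*(6 + 6)/(4 + 6)*(-14) = -21 - 5*6*12/10*(-14) = -21 - 5*6*⅒*12*(-14) = -21 - 36*(-14) = -21 + 504 = 483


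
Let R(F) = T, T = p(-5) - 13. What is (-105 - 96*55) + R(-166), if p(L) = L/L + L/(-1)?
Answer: -5392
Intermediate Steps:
p(L) = 1 - L (p(L) = 1 + L*(-1) = 1 - L)
T = -7 (T = (1 - 1*(-5)) - 13 = (1 + 5) - 13 = 6 - 13 = -7)
R(F) = -7
(-105 - 96*55) + R(-166) = (-105 - 96*55) - 7 = (-105 - 5280) - 7 = -5385 - 7 = -5392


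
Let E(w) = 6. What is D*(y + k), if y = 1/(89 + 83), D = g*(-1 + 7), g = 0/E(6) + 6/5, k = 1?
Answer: 1557/215 ≈ 7.2419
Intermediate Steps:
g = 6/5 (g = 0/6 + 6/5 = 0*(1/6) + 6*(1/5) = 0 + 6/5 = 6/5 ≈ 1.2000)
D = 36/5 (D = 6*(-1 + 7)/5 = (6/5)*6 = 36/5 ≈ 7.2000)
y = 1/172 ≈ 0.0058140
D*(y + k) = 36*(1/172 + 1)/5 = (36/5)*(173/172) = 1557/215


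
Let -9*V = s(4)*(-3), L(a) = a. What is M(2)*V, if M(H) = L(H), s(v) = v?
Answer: 8/3 ≈ 2.6667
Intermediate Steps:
M(H) = H
V = 4/3 (V = -4*(-3)/9 = -⅑*(-12) = 4/3 ≈ 1.3333)
M(2)*V = 2*(4/3) = 8/3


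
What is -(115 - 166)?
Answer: 51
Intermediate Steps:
-(115 - 166) = -1*(-51) = 51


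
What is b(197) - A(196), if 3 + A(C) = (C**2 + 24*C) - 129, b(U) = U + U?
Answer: -42594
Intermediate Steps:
b(U) = 2*U
A(C) = -132 + C**2 + 24*C (A(C) = -3 + ((C**2 + 24*C) - 129) = -3 + (-129 + C**2 + 24*C) = -132 + C**2 + 24*C)
b(197) - A(196) = 2*197 - (-132 + 196**2 + 24*196) = 394 - (-132 + 38416 + 4704) = 394 - 1*42988 = 394 - 42988 = -42594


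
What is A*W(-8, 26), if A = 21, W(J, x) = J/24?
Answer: -7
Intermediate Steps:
W(J, x) = J/24 (W(J, x) = J*(1/24) = J/24)
A*W(-8, 26) = 21*((1/24)*(-8)) = 21*(-⅓) = -7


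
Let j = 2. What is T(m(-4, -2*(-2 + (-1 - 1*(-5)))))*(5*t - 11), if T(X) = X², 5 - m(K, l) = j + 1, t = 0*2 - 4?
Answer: -124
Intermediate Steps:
t = -4 (t = 0 - 4 = -4)
m(K, l) = 2 (m(K, l) = 5 - (2 + 1) = 5 - 1*3 = 5 - 3 = 2)
T(m(-4, -2*(-2 + (-1 - 1*(-5)))))*(5*t - 11) = 2²*(5*(-4) - 11) = 4*(-20 - 11) = 4*(-31) = -124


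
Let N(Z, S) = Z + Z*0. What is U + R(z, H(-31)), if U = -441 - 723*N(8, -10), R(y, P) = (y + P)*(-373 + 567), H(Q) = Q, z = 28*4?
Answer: 9489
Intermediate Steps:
z = 112
N(Z, S) = Z (N(Z, S) = Z + 0 = Z)
R(y, P) = 194*P + 194*y (R(y, P) = (P + y)*194 = 194*P + 194*y)
U = -6225 (U = -441 - 723*8 = -441 - 5784 = -6225)
U + R(z, H(-31)) = -6225 + (194*(-31) + 194*112) = -6225 + (-6014 + 21728) = -6225 + 15714 = 9489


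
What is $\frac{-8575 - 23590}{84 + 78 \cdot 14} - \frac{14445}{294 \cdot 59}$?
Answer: $- \frac{1955515}{69384} \approx -28.184$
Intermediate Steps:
$\frac{-8575 - 23590}{84 + 78 \cdot 14} - \frac{14445}{294 \cdot 59} = \frac{-8575 - 23590}{84 + 1092} - \frac{14445}{17346} = - \frac{32165}{1176} - \frac{4815}{5782} = \left(-32165\right) \frac{1}{1176} - \frac{4815}{5782} = - \frac{4595}{168} - \frac{4815}{5782} = - \frac{1955515}{69384}$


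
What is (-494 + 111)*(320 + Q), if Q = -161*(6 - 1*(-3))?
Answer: 432407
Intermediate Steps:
Q = -1449 (Q = -161*(6 + 3) = -161*9 = -1449)
(-494 + 111)*(320 + Q) = (-494 + 111)*(320 - 1449) = -383*(-1129) = 432407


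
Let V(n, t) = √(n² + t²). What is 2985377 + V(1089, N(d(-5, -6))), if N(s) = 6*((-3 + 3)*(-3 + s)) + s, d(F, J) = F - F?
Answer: 2986466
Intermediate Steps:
d(F, J) = 0
N(s) = s (N(s) = 6*(0*(-3 + s)) + s = 6*0 + s = 0 + s = s)
2985377 + V(1089, N(d(-5, -6))) = 2985377 + √(1089² + 0²) = 2985377 + √(1185921 + 0) = 2985377 + √1185921 = 2985377 + 1089 = 2986466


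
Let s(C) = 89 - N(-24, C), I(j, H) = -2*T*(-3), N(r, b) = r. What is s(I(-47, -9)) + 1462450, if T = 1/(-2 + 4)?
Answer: 1462563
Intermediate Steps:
T = 1/2 ≈ 0.50000
I(j, H) = 3 (I(j, H) = -2*1/2*(-3) = -1*(-3) = 3)
s(C) = 113 (s(C) = 89 - 1*(-24) = 89 + 24 = 113)
s(I(-47, -9)) + 1462450 = 113 + 1462450 = 1462563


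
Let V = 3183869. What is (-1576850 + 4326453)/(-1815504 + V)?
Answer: 2749603/1368365 ≈ 2.0094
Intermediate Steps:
(-1576850 + 4326453)/(-1815504 + V) = (-1576850 + 4326453)/(-1815504 + 3183869) = 2749603/1368365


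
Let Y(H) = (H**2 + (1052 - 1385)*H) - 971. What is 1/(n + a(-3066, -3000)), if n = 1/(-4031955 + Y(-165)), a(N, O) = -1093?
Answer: -3950756/4318176309 ≈ -0.00091491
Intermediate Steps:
Y(H) = -971 + H**2 - 333*H (Y(H) = (H**2 - 333*H) - 971 = -971 + H**2 - 333*H)
n = -1/3950756 (n = 1/(-4031955 + (-971 + (-165)**2 - 333*(-165))) = 1/(-4031955 + (-971 + 27225 + 54945)) = 1/(-4031955 + 81199) = 1/(-3950756) = -1/3950756 ≈ -2.5312e-7)
1/(n + a(-3066, -3000)) = 1/(-1/3950756 - 1093) = 1/(-4318176309/3950756) = -3950756/4318176309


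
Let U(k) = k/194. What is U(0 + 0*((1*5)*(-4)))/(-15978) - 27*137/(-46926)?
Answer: 137/1738 ≈ 0.078826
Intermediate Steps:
U(k) = k/194 (U(k) = k*(1/194) = k/194)
U(0 + 0*((1*5)*(-4)))/(-15978) - 27*137/(-46926) = ((0 + 0*((1*5)*(-4)))/194)/(-15978) - 27*137/(-46926) = ((0 + 0*(5*(-4)))/194)*(-1/15978) - 3699*(-1/46926) = ((0 + 0*(-20))/194)*(-1/15978) + 137/1738 = ((0 + 0)/194)*(-1/15978) + 137/1738 = ((1/194)*0)*(-1/15978) + 137/1738 = 0*(-1/15978) + 137/1738 = 0 + 137/1738 = 137/1738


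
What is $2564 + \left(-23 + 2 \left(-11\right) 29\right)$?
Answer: $1903$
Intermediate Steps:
$2564 + \left(-23 + 2 \left(-11\right) 29\right) = 2564 - 661 = 1903$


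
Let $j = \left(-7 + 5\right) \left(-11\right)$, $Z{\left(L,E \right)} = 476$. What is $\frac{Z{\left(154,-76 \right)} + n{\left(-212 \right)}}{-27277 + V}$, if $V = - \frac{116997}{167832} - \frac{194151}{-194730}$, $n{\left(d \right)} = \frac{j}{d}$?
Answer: $- \frac{45795547910700}{2624839946353033} \approx -0.017447$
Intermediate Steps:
$j = 22$ ($j = \left(-2\right) \left(-11\right) = 22$)
$n{\left(d \right)} = \frac{22}{d}$
$V = \frac{544551379}{1815662520}$ ($V = \left(-116997\right) \frac{1}{167832} - - \frac{64717}{64910} = - \frac{38999}{55944} + \frac{64717}{64910} = \frac{544551379}{1815662520} \approx 0.29992$)
$\frac{Z{\left(154,-76 \right)} + n{\left(-212 \right)}}{-27277 + V} = \frac{476 + \frac{22}{-212}}{-27277 + \frac{544551379}{1815662520}} = \frac{476 + 22 \left(- \frac{1}{212}\right)}{- \frac{49525282006661}{1815662520}} = \left(476 - \frac{11}{106}\right) \left(- \frac{1815662520}{49525282006661}\right) = \frac{50445}{106} \left(- \frac{1815662520}{49525282006661}\right) = - \frac{45795547910700}{2624839946353033}$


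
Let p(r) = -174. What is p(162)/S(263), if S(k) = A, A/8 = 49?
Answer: -87/196 ≈ -0.44388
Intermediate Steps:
A = 392 (A = 8*49 = 392)
S(k) = 392
p(162)/S(263) = -174/392 = -174*1/392 = -87/196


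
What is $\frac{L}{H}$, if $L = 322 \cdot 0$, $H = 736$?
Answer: $0$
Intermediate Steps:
$L = 0$
$\frac{L}{H} = \frac{0}{736} = 0 \cdot \frac{1}{736} = 0$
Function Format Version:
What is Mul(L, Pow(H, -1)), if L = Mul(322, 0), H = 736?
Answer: 0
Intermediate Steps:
L = 0
Mul(L, Pow(H, -1)) = Mul(0, Pow(736, -1)) = Mul(0, Rational(1, 736)) = 0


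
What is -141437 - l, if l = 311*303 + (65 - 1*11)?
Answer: -235724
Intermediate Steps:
l = 94287 (l = 94233 + (65 - 11) = 94233 + 54 = 94287)
-141437 - l = -141437 - 1*94287 = -141437 - 94287 = -235724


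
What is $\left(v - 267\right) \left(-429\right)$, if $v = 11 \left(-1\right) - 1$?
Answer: $119691$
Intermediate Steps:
$v = -12$ ($v = -11 - 1 = -12$)
$\left(v - 267\right) \left(-429\right) = \left(-12 - 267\right) \left(-429\right) = \left(-279\right) \left(-429\right) = 119691$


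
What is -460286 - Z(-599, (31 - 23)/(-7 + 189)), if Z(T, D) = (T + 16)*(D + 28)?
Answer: -40398210/91 ≈ -4.4394e+5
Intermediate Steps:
Z(T, D) = (16 + T)*(28 + D)
-460286 - Z(-599, (31 - 23)/(-7 + 189)) = -460286 - (448 + 16*((31 - 23)/(-7 + 189)) + 28*(-599) + ((31 - 23)/(-7 + 189))*(-599)) = -460286 - (448 + 16*(8/182) - 16772 + (8/182)*(-599)) = -460286 - (448 + 16*(8*(1/182)) - 16772 + (8*(1/182))*(-599)) = -460286 - (448 + 16*(4/91) - 16772 + (4/91)*(-599)) = -460286 - (448 + 64/91 - 16772 - 2396/91) = -460286 - 1*(-1487816/91) = -460286 + 1487816/91 = -40398210/91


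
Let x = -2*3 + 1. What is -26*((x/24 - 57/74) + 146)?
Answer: -1674127/444 ≈ -3770.6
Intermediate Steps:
x = -5 (x = -6 + 1 = -5)
-26*((x/24 - 57/74) + 146) = -26*((-5/24 - 57/74) + 146) = -26*(-869/888 + 146) = -26*128779/888 = -1674127/444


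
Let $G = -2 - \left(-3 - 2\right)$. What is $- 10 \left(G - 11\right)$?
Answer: $80$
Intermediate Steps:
$G = 3$ ($G = -2 - -5 = -2 + 5 = 3$)
$- 10 \left(G - 11\right) = - 10 \left(3 - 11\right) = \left(-10\right) \left(-8\right) = 80$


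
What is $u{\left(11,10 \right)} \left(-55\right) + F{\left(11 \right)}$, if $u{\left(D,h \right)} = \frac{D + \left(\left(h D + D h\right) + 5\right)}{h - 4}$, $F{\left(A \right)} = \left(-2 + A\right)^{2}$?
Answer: $- \frac{6247}{3} \approx -2082.3$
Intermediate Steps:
$u{\left(D,h \right)} = \frac{5 + D + 2 D h}{-4 + h}$ ($u{\left(D,h \right)} = \frac{D + \left(\left(D h + D h\right) + 5\right)}{-4 + h} = \frac{D + \left(2 D h + 5\right)}{-4 + h} = \frac{D + \left(5 + 2 D h\right)}{-4 + h} = \frac{5 + D + 2 D h}{-4 + h}$)
$u{\left(11,10 \right)} \left(-55\right) + F{\left(11 \right)} = \frac{5 + 11 + 2 \cdot 11 \cdot 10}{-4 + 10} \left(-55\right) + \left(-2 + 11\right)^{2} = \frac{5 + 11 + 220}{6} \left(-55\right) + 9^{2} = \frac{1}{6} \cdot 236 \left(-55\right) + 81 = \frac{118}{3} \left(-55\right) + 81 = - \frac{6490}{3} + 81 = - \frac{6247}{3}$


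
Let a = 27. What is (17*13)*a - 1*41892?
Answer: -35925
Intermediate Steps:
(17*13)*a - 1*41892 = (17*13)*27 - 1*41892 = 221*27 - 41892 = 5967 - 41892 = -35925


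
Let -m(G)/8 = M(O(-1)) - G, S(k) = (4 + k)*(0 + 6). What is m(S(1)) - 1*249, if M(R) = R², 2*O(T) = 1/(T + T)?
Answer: -19/2 ≈ -9.5000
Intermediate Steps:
O(T) = 1/(4*T) (O(T) = 1/(2*(T + T)) = 1/(2*((2*T))) = (1/(2*T))/2 = 1/(4*T))
S(k) = 24 + 6*k (S(k) = (4 + k)*6 = 24 + 6*k)
m(G) = -½ + 8*G (m(G) = -8*(((¼)/(-1))² - G) = -8*(((¼)*(-1))² - G) = -8*((-¼)² - G) = -8*(1/16 - G) = -½ + 8*G)
m(S(1)) - 1*249 = (-½ + 8*(24 + 6*1)) - 1*249 = (-½ + 8*(24 + 6)) - 249 = (-½ + 8*30) - 249 = (-½ + 240) - 249 = 479/2 - 249 = -19/2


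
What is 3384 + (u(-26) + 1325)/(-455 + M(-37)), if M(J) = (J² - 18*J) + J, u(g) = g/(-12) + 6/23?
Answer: 720751841/212934 ≈ 3384.9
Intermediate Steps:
u(g) = 6/23 - g/12 (u(g) = g*(-1/12) + 6*(1/23) = -g/12 + 6/23 = 6/23 - g/12)
M(J) = J² - 17*J
3384 + (u(-26) + 1325)/(-455 + M(-37)) = 3384 + ((6/23 - 1/12*(-26)) + 1325)/(-455 - 37*(-17 - 37)) = 3384 + ((6/23 + 13/6) + 1325)/(-455 - 37*(-54)) = 3384 + (335/138 + 1325)/(-455 + 1998) = 3384 + (183185/138)/1543 = 3384 + (183185/138)*(1/1543) = 3384 + 183185/212934 = 720751841/212934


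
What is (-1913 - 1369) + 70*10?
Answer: -2582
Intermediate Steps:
(-1913 - 1369) + 70*10 = -3282 + 700 = -2582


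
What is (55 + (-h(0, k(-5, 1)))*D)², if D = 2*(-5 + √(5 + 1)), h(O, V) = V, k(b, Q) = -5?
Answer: 625 + 100*√6 ≈ 869.95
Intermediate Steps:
D = -10 + 2*√6 (D = 2*(-5 + √6) = -10 + 2*√6 ≈ -5.1010)
(55 + (-h(0, k(-5, 1)))*D)² = (55 + (-1*(-5))*(-10 + 2*√6))² = (55 + 5*(-10 + 2*√6))² = (55 + (-50 + 10*√6))² = (5 + 10*√6)²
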